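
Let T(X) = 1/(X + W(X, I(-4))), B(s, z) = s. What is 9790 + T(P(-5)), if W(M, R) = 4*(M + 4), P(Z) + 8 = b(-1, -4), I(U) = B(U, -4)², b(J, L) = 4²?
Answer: 548241/56 ≈ 9790.0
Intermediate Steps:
b(J, L) = 16
I(U) = U²
P(Z) = 8 (P(Z) = -8 + 16 = 8)
W(M, R) = 16 + 4*M (W(M, R) = 4*(4 + M) = 16 + 4*M)
T(X) = 1/(16 + 5*X) (T(X) = 1/(X + (16 + 4*X)) = 1/(16 + 5*X))
9790 + T(P(-5)) = 9790 + 1/(16 + 5*8) = 9790 + 1/(16 + 40) = 9790 + 1/56 = 548241/56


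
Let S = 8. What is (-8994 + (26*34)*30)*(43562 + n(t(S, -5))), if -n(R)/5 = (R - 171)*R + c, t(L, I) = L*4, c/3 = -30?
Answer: 1161132552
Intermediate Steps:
c = -90 (c = 3*(-30) = -90)
t(L, I) = 4*L
n(R) = 450 - 5*R*(-171 + R) (n(R) = -5*((R - 171)*R - 90) = -5*((-171 + R)*R - 90) = -5*(R*(-171 + R) - 90) = -5*(-90 + R*(-171 + R)) = 450 - 5*R*(-171 + R))
(-8994 + (26*34)*30)*(43562 + n(t(S, -5))) = (-8994 + (26*34)*30)*(43562 + (450 - 5*(4*8)**2 + 855*(4*8))) = (-8994 + 884*30)*(43562 + (450 - 5*32**2 + 855*32)) = (-8994 + 26520)*(43562 + (450 - 5*1024 + 27360)) = 17526*(43562 + (450 - 5120 + 27360)) = 17526*(43562 + 22690) = 17526*66252 = 1161132552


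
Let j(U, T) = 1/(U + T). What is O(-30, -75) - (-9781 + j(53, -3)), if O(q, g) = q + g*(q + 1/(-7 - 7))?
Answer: 2101109/175 ≈ 12006.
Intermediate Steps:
j(U, T) = 1/(T + U)
O(q, g) = q + g*(-1/14 + q) (O(q, g) = q + g*(q + 1/(-14)) = q + g*(q - 1/14) = q + g*(-1/14 + q))
O(-30, -75) - (-9781 + j(53, -3)) = (-30 - 1/14*(-75) - 75*(-30)) - (-9781 + 1/(-3 + 53)) = (-30 + 75/14 + 2250) - (-9781 + 1/50) = 31155/14 - (-9781 + 1/50) = 31155/14 - 1*(-489049/50) = 31155/14 + 489049/50 = 2101109/175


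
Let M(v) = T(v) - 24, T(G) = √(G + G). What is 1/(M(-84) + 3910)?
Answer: 1943/7550582 - I*√42/7550582 ≈ 0.00025733 - 8.5831e-7*I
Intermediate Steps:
T(G) = √2*√G (T(G) = √(2*G) = √2*√G)
M(v) = -24 + √2*√v (M(v) = √2*√v - 24 = -24 + √2*√v)
1/(M(-84) + 3910) = 1/((-24 + √2*√(-84)) + 3910) = 1/((-24 + √2*(2*I*√21)) + 3910) = 1/((-24 + 2*I*√42) + 3910) = 1/(3886 + 2*I*√42)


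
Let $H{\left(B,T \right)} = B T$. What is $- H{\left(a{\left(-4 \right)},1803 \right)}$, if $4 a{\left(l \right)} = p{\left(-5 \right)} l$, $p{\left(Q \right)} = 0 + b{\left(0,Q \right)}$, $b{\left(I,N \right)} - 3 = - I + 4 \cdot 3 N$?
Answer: $-102771$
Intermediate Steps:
$b{\left(I,N \right)} = 3 - I + 12 N$ ($b{\left(I,N \right)} = 3 - \left(I - 4 \cdot 3 N\right) = 3 - \left(I - 12 N\right) = 3 - I + 12 N$)
$p{\left(Q \right)} = 3 + 12 Q$ ($p{\left(Q \right)} = 0 + \left(3 - 0 + 12 Q\right) = 0 + \left(3 + 0 + 12 Q\right) = 0 + \left(3 + 12 Q\right) = 3 + 12 Q$)
$a{\left(l \right)} = - \frac{57 l}{4}$ ($a{\left(l \right)} = \frac{\left(3 + 12 \left(-5\right)\right) l}{4} = \frac{\left(3 - 60\right) l}{4} = \frac{\left(-57\right) l}{4} = - \frac{57 l}{4}$)
$- H{\left(a{\left(-4 \right)},1803 \right)} = - \left(- \frac{57}{4}\right) \left(-4\right) 1803 = - 57 \cdot 1803 = \left(-1\right) 102771 = -102771$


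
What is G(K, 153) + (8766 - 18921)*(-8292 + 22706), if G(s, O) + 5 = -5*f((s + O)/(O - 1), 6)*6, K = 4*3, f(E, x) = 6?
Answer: -146374355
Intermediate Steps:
K = 12
G(s, O) = -185 (G(s, O) = -5 - 5*6*6 = -5 - 30*6 = -5 - 180 = -185)
G(K, 153) + (8766 - 18921)*(-8292 + 22706) = -185 + (8766 - 18921)*(-8292 + 22706) = -185 - 10155*14414 = -185 - 146374170 = -146374355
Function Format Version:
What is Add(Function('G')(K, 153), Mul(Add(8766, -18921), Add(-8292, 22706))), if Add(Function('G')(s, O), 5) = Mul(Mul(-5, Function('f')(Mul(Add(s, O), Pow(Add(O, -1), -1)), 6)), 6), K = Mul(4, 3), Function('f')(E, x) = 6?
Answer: -146374355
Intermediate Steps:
K = 12
Function('G')(s, O) = -185 (Function('G')(s, O) = Add(-5, Mul(Mul(-5, 6), 6)) = Add(-5, Mul(-30, 6)) = Add(-5, -180) = -185)
Add(Function('G')(K, 153), Mul(Add(8766, -18921), Add(-8292, 22706))) = Add(-185, Mul(Add(8766, -18921), Add(-8292, 22706))) = Add(-185, Mul(-10155, 14414)) = Add(-185, -146374170) = -146374355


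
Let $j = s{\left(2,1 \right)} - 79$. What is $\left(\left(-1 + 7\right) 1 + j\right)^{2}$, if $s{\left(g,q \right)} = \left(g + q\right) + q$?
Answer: $4761$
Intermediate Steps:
$s{\left(g,q \right)} = g + 2 q$
$j = -75$ ($j = \left(2 + 2 \cdot 1\right) - 79 = \left(2 + 2\right) - 79 = 4 - 79 = -75$)
$\left(\left(-1 + 7\right) 1 + j\right)^{2} = \left(\left(-1 + 7\right) 1 - 75\right)^{2} = \left(6 \cdot 1 - 75\right)^{2} = \left(6 - 75\right)^{2} = \left(-69\right)^{2} = 4761$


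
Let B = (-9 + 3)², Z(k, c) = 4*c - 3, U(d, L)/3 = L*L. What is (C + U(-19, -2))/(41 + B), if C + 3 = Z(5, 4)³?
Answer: 2206/77 ≈ 28.649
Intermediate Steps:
U(d, L) = 3*L² (U(d, L) = 3*(L*L) = 3*L²)
Z(k, c) = -3 + 4*c
C = 2194 (C = -3 + (-3 + 4*4)³ = -3 + (-3 + 16)³ = -3 + 13³ = -3 + 2197 = 2194)
B = 36 (B = (-6)² = 36)
(C + U(-19, -2))/(41 + B) = (2194 + 3*(-2)²)/(41 + 36) = (2194 + 3*4)/77 = (2194 + 12)*(1/77) = 2206*(1/77) = 2206/77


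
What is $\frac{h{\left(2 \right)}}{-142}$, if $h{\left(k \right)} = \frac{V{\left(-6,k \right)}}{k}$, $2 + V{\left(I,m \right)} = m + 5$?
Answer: $- \frac{5}{284} \approx -0.017606$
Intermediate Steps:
$V{\left(I,m \right)} = 3 + m$ ($V{\left(I,m \right)} = -2 + \left(m + 5\right) = -2 + \left(5 + m\right) = 3 + m$)
$h{\left(k \right)} = \frac{3 + k}{k}$
$\frac{h{\left(2 \right)}}{-142} = \frac{\frac{1}{2} \left(3 + 2\right)}{-142} = \frac{1}{2} \cdot 5 \left(- \frac{1}{142}\right) = \frac{5}{2} \left(- \frac{1}{142}\right) = - \frac{5}{284}$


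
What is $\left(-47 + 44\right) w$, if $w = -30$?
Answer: $90$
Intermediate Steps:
$\left(-47 + 44\right) w = \left(-47 + 44\right) \left(-30\right) = \left(-3\right) \left(-30\right) = 90$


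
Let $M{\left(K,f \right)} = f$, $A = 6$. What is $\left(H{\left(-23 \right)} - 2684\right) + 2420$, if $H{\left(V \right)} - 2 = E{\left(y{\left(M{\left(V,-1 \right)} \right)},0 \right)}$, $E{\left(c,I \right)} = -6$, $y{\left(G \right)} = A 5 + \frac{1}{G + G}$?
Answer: $-268$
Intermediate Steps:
$y{\left(G \right)} = 30 + \frac{1}{2 G}$ ($y{\left(G \right)} = 6 \cdot 5 + \frac{1}{G + G} = 30 + \frac{1}{2 G}$)
$H{\left(V \right)} = -4$ ($H{\left(V \right)} = 2 - 6 = -4$)
$\left(H{\left(-23 \right)} - 2684\right) + 2420 = \left(-4 - 2684\right) + 2420 = -2688 + 2420 = -268$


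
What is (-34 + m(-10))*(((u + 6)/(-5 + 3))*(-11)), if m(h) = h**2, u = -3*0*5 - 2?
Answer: 1452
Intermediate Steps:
u = -2 (u = 0*5 - 2 = 0 - 2 = -2)
(-34 + m(-10))*(((u + 6)/(-5 + 3))*(-11)) = (-34 + (-10)**2)*(((-2 + 6)/(-5 + 3))*(-11)) = (-34 + 100)*((4/(-2))*(-11)) = 66*((4*(-1/2))*(-11)) = 66*(-2*(-11)) = 66*22 = 1452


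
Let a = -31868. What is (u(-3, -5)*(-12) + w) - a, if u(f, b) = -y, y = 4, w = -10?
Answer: 31906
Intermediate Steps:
u(f, b) = -4 (u(f, b) = -1*4 = -4)
(u(-3, -5)*(-12) + w) - a = (-4*(-12) - 10) - 1*(-31868) = (48 - 10) + 31868 = 38 + 31868 = 31906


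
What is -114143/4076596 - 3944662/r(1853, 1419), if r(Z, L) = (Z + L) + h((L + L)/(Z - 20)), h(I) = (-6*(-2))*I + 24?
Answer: -614099743017751/515997176998 ≈ -1190.1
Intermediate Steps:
h(I) = 24 + 12*I (h(I) = 12*I + 24 = 24 + 12*I)
r(Z, L) = 24 + L + Z + 24*L/(-20 + Z) (r(Z, L) = (Z + L) + (24 + 12*((L + L)/(Z - 20))) = (L + Z) + (24 + 12*((2*L)/(-20 + Z))) = (L + Z) + (24 + 12*(2*L/(-20 + Z))) = (L + Z) + (24 + 24*L/(-20 + Z)) = 24 + L + Z + 24*L/(-20 + Z))
-114143/4076596 - 3944662/r(1853, 1419) = -114143/4076596 - 3944662*(-20 + 1853)/(24*1419 + (-20 + 1853)*(24 + 1419 + 1853)) = -114143*1/4076596 - 3944662*1833/(34056 + 1833*3296) = -114143/4076596 - 3944662*1833/(34056 + 6041568) = -114143/4076596 - 3944662/((1/1833)*6075624) = -114143/4076596 - 3944662/2025208/611 = -114143/4076596 - 3944662*611/2025208 = -114143/4076596 - 1205094241/1012604 = -614099743017751/515997176998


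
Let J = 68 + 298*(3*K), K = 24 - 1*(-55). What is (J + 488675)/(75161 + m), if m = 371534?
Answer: 559369/446695 ≈ 1.2522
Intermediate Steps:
K = 79 (K = 24 + 55 = 79)
J = 70694 (J = 68 + 298*(3*79) = 68 + 298*237 = 68 + 70626 = 70694)
(J + 488675)/(75161 + m) = (70694 + 488675)/(75161 + 371534) = 559369/446695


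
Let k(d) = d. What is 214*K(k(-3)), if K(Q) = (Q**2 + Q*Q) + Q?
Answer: 3210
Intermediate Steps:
K(Q) = Q + 2*Q**2 (K(Q) = (Q**2 + Q**2) + Q = 2*Q**2 + Q = Q + 2*Q**2)
214*K(k(-3)) = 214*(-3*(1 + 2*(-3))) = 214*(-3*(1 - 6)) = 214*(-3*(-5)) = 214*15 = 3210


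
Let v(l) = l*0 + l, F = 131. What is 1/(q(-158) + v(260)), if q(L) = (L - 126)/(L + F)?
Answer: 27/7304 ≈ 0.0036966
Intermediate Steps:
v(l) = l (v(l) = 0 + l = l)
q(L) = (-126 + L)/(131 + L) (q(L) = (L - 126)/(L + 131) = (-126 + L)/(131 + L))
1/(q(-158) + v(260)) = 1/((-126 - 158)/(131 - 158) + 260) = 1/(-284/(-27) + 260) = 1/(-1/27*(-284) + 260) = 1/(284/27 + 260) = 1/(7304/27) = 27/7304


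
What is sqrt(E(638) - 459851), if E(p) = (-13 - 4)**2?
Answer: I*sqrt(459562) ≈ 677.91*I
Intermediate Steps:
E(p) = 289 (E(p) = (-17)**2 = 289)
sqrt(E(638) - 459851) = sqrt(289 - 459851) = sqrt(-459562) = I*sqrt(459562)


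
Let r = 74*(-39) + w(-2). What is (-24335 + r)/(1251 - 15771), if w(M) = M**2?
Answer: 27217/14520 ≈ 1.8744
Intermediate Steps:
r = -2882 (r = 74*(-39) + (-2)**2 = -2886 + 4 = -2882)
(-24335 + r)/(1251 - 15771) = (-24335 - 2882)/(1251 - 15771) = -27217/(-14520) = -27217*(-1/14520) = 27217/14520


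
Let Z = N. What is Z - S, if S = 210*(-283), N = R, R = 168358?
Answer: 227788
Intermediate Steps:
N = 168358
Z = 168358
S = -59430
Z - S = 168358 - 1*(-59430) = 168358 + 59430 = 227788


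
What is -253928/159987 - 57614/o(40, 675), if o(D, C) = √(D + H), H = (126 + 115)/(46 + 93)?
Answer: -253928/159987 - 57614*√806339/5801 ≈ -8919.9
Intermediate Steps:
H = 241/139 ≈ 1.7338
o(D, C) = √(241/139 + D) (o(D, C) = √(D + 241/139) = √(241/139 + D))
-253928/159987 - 57614/o(40, 675) = -253928/159987 - 57614*139/√(33499 + 19321*40) = -253928*1/159987 - 57614*139/√(33499 + 772840) = -253928/159987 - 57614*√806339/5801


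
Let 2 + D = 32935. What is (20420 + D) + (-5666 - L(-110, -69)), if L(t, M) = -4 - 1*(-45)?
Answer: 47646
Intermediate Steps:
L(t, M) = 41 (L(t, M) = -4 + 45 = 41)
D = 32933 (D = -2 + 32935 = 32933)
(20420 + D) + (-5666 - L(-110, -69)) = (20420 + 32933) + (-5666 - 1*41) = 53353 + (-5666 - 41) = 53353 - 5707 = 47646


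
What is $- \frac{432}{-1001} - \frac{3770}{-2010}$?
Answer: $\frac{464209}{201201} \approx 2.3072$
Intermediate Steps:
$- \frac{432}{-1001} - \frac{3770}{-2010} = \left(-432\right) \left(- \frac{1}{1001}\right) - - \frac{377}{201} = \frac{432}{1001} + \frac{377}{201} = \frac{464209}{201201}$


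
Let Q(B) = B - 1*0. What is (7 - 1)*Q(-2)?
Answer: -12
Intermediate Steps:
Q(B) = B (Q(B) = B + 0 = B)
(7 - 1)*Q(-2) = (7 - 1)*(-2) = 6*(-2) = -12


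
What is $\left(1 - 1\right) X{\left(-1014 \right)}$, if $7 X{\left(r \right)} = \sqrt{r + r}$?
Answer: $0$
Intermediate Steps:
$X{\left(r \right)} = \frac{\sqrt{2} \sqrt{r}}{7}$ ($X{\left(r \right)} = \frac{\sqrt{r + r}}{7} = \frac{\sqrt{2 r}}{7} = \frac{\sqrt{2} \sqrt{r}}{7}$)
$\left(1 - 1\right) X{\left(-1014 \right)} = \left(1 - 1\right) \frac{\sqrt{2} \sqrt{-1014}}{7} = 0 \frac{\sqrt{2} \cdot 13 i \sqrt{6}}{7} = 0 \frac{26 i \sqrt{3}}{7} = 0$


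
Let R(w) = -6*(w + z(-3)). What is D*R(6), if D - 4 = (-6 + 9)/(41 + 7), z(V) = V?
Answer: -585/8 ≈ -73.125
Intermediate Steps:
D = 65/16 (D = 4 + (-6 + 9)/(41 + 7) = 4 + 3/48 = 4 + 3*(1/48) = 4 + 1/16 = 65/16 ≈ 4.0625)
R(w) = 18 - 6*w (R(w) = -6*(w - 3) = -6*(-3 + w) = -(-18 + 6*w) = 18 - 6*w)
D*R(6) = 65*(18 - 6*6)/16 = 65*(18 - 36)/16 = (65/16)*(-18) = -585/8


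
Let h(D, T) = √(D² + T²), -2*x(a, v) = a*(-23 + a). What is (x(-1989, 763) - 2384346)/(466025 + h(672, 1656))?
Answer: -408730022400/43435221341 + 21049344*√5545/43435221341 ≈ -9.3740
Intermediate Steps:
x(a, v) = -a*(-23 + a)/2
(x(-1989, 763) - 2384346)/(466025 + h(672, 1656)) = ((½)*(-1989)*(23 - 1*(-1989)) - 2384346)/(466025 + √(672² + 1656²)) = ((½)*(-1989)*(23 + 1989) - 2384346)/(466025 + √(451584 + 2742336)) = ((½)*(-1989)*2012 - 2384346)/(466025 + √3193920) = (-2000934 - 2384346)/(466025 + 24*√5545) = -4385280/(466025 + 24*√5545)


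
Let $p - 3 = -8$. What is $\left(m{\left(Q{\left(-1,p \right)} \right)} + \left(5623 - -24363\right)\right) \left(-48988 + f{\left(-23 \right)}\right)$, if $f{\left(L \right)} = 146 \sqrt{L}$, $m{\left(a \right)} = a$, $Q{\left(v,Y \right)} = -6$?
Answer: $-1468660240 + 4377080 i \sqrt{23} \approx -1.4687 \cdot 10^{9} + 2.0992 \cdot 10^{7} i$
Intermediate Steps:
$p = -5$ ($p = 3 - 8 = -5$)
$\left(m{\left(Q{\left(-1,p \right)} \right)} + \left(5623 - -24363\right)\right) \left(-48988 + f{\left(-23 \right)}\right) = \left(-6 + \left(5623 - -24363\right)\right) \left(-48988 + 146 \sqrt{-23}\right) = \left(-6 + \left(5623 + 24363\right)\right) \left(-48988 + 146 i \sqrt{23}\right) = \left(-6 + 29986\right) \left(-48988 + 146 i \sqrt{23}\right) = 29980 \left(-48988 + 146 i \sqrt{23}\right) = -1468660240 + 4377080 i \sqrt{23}$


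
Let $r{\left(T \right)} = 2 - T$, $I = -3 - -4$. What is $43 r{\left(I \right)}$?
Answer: $43$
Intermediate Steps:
$I = 1$ ($I = -3 + 4 = 1$)
$43 r{\left(I \right)} = 43 \left(2 - 1\right) = 43 \cdot 1 = 43$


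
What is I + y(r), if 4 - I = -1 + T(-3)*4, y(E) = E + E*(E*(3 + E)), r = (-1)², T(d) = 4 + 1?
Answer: -10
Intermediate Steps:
T(d) = 5
r = 1
y(E) = E + E²*(3 + E)
I = -15 (I = 4 - (-1 + 5*4) = 4 - (-1 + 20) = 4 - 1*19 = 4 - 19 = -15)
I + y(r) = -15 + 1*(1 + 1² + 3*1) = -15 + 1*(1 + 1 + 3) = -15 + 1*5 = -15 + 5 = -10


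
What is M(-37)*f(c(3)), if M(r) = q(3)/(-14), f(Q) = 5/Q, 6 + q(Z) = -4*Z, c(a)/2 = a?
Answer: 15/14 ≈ 1.0714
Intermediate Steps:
c(a) = 2*a
q(Z) = -6 - 4*Z
M(r) = 9/7 (M(r) = (-6 - 4*3)/(-14) = (-6 - 12)*(-1/14) = -18*(-1/14) = 9/7)
M(-37)*f(c(3)) = 9*(5/((2*3)))/7 = 9*(5/6)/7 = 9*(5*(⅙))/7 = (9/7)*(⅚) = 15/14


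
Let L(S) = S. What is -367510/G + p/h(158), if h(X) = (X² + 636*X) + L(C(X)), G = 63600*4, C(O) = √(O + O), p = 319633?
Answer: 465942644249/422341676640 - 319633*√79/7869101994 ≈ 1.1029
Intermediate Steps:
C(O) = √2*√O (C(O) = √(2*O) = √2*√O)
G = 254400
h(X) = X² + 636*X + √2*√X (h(X) = (X² + 636*X) + √2*√X = X² + 636*X + √2*√X)
-367510/G + p/h(158) = -367510/254400 + 319633/(158² + 636*158 + √2*√158) = -367510*1/254400 + 319633/(24964 + 100488 + 2*√79) = -36751/25440 + 319633/(125452 + 2*√79)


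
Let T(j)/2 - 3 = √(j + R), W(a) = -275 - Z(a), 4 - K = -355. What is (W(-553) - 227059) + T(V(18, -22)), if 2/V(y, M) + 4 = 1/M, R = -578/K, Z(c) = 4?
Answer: -227332 + 2*I*√2148321338/31951 ≈ -2.2733e+5 + 2.9013*I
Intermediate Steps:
K = 359 (K = 4 - 1*(-355) = 4 + 355 = 359)
W(a) = -279 (W(a) = -275 - 1*4 = -275 - 4 = -279)
R = -578/359 ≈ -1.6100
V(y, M) = 2/(-4 + 1/M)
T(j) = 6 + 2*√(-578/359 + j) (T(j) = 6 + 2*√(j - 578/359) = 6 + 2*√(-578/359 + j))
(W(-553) - 227059) + T(V(18, -22)) = (-279 - 227059) + (6 + 2*√(-207502 + 128881*(-2*(-22)/(-1 + 4*(-22))))/359) = -227338 + (6 + 2*√(-207502 + 128881*(-2*(-22)/(-1 - 88)))/359) = -227338 + (6 + 2*√(-207502 + 128881*(-2*(-22)/(-89)))/359) = -227338 + (6 + 2*√(-207502 + 128881*(-2*(-22)*(-1/89)))/359) = -227338 + (6 + 2*√(-207502 + 128881*(-44/89))/359) = -227338 + (6 + 2*√(-207502 - 5670764/89)/359) = -227338 + (6 + 2*√(-24138442/89)/359) = -227338 + (6 + 2*(I*√2148321338/89)/359) = -227338 + (6 + 2*I*√2148321338/31951) = -227332 + 2*I*√2148321338/31951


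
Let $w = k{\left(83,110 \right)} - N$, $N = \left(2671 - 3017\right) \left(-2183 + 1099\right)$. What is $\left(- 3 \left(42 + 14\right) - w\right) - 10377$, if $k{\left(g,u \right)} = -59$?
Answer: $364578$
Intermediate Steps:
$N = 375064$ ($N = \left(-346\right) \left(-1084\right) = 375064$)
$w = -375123$ ($w = -59 - 375064 = -375123$)
$\left(- 3 \left(42 + 14\right) - w\right) - 10377 = \left(- 3 \left(42 + 14\right) - -375123\right) - 10377 = \left(\left(-3\right) 56 + 375123\right) - 10377 = \left(-168 + 375123\right) - 10377 = 374955 - 10377 = 364578$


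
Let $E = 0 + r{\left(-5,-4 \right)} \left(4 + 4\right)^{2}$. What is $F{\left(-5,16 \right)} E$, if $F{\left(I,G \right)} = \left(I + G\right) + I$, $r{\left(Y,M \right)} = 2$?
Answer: $768$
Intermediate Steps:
$F{\left(I,G \right)} = G + 2 I$ ($F{\left(I,G \right)} = \left(G + I\right) + I = G + 2 I$)
$E = 128$ ($E = 0 + 2 \left(4 + 4\right)^{2} = 0 + 2 \cdot 8^{2} = 0 + 2 \cdot 64 = 0 + 128 = 128$)
$F{\left(-5,16 \right)} E = \left(16 + 2 \left(-5\right)\right) 128 = \left(16 - 10\right) 128 = 6 \cdot 128 = 768$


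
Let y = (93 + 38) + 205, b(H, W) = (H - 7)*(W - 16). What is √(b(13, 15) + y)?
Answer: √330 ≈ 18.166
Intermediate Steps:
b(H, W) = (-16 + W)*(-7 + H) (b(H, W) = (-7 + H)*(-16 + W) = (-16 + W)*(-7 + H))
y = 336 (y = 131 + 205 = 336)
√(b(13, 15) + y) = √((112 - 16*13 - 7*15 + 13*15) + 336) = √((112 - 208 - 105 + 195) + 336) = √(-6 + 336) = √330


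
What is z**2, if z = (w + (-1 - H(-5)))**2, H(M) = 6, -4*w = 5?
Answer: 1185921/256 ≈ 4632.5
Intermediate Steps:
w = -5/4 (w = -1/4*5 = -5/4 ≈ -1.2500)
z = 1089/16 (z = (-5/4 + (-1 - 1*6))**2 = (-5/4 + (-1 - 6))**2 = (-5/4 - 7)**2 = (-33/4)**2 = 1089/16 ≈ 68.063)
z**2 = (1089/16)**2 = 1185921/256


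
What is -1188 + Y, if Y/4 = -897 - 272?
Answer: -5864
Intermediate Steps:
Y = -4676 (Y = 4*(-897 - 272) = 4*(-1169) = -4676)
-1188 + Y = -1188 - 4676 = -5864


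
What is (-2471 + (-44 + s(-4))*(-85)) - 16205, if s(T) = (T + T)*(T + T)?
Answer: -20376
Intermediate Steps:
s(T) = 4*T² (s(T) = (2*T)*(2*T) = 4*T²)
(-2471 + (-44 + s(-4))*(-85)) - 16205 = (-2471 + (-44 + 4*(-4)²)*(-85)) - 16205 = (-2471 + (-44 + 4*16)*(-85)) - 16205 = (-2471 + (-44 + 64)*(-85)) - 16205 = (-2471 + 20*(-85)) - 16205 = (-2471 - 1700) - 16205 = -4171 - 16205 = -20376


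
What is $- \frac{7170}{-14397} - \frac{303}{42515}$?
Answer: $\frac{100156753}{204029485} \approx 0.49089$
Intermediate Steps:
$- \frac{7170}{-14397} - \frac{303}{42515} = \left(-7170\right) \left(- \frac{1}{14397}\right) - \frac{303}{42515} = \frac{2390}{4799} - \frac{303}{42515} = \frac{100156753}{204029485}$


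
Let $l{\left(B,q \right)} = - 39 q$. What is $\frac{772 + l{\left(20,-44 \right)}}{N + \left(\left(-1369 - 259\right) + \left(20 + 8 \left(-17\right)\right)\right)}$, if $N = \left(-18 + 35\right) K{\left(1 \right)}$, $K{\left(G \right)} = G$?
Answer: $- \frac{2488}{1727} \approx -1.4406$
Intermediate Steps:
$N = 17$ ($N = \left(-18 + 35\right) 1 = 17 \cdot 1 = 17$)
$\frac{772 + l{\left(20,-44 \right)}}{N + \left(\left(-1369 - 259\right) + \left(20 + 8 \left(-17\right)\right)\right)} = \frac{772 - -1716}{17 + \left(\left(-1369 - 259\right) + \left(20 + 8 \left(-17\right)\right)\right)} = \frac{772 + 1716}{17 + \left(-1628 + \left(20 - 136\right)\right)} = \frac{2488}{17 - 1744} = \frac{2488}{-1727} = 2488 \left(- \frac{1}{1727}\right) = - \frac{2488}{1727}$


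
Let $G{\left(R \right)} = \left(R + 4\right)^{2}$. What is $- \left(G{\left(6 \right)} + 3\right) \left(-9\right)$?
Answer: $927$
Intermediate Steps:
$G{\left(R \right)} = \left(4 + R\right)^{2}$
$- \left(G{\left(6 \right)} + 3\right) \left(-9\right) = - \left(\left(4 + 6\right)^{2} + 3\right) \left(-9\right) = - \left(10^{2} + 3\right) \left(-9\right) = - \left(100 + 3\right) \left(-9\right) = - 103 \left(-9\right) = \left(-1\right) \left(-927\right) = 927$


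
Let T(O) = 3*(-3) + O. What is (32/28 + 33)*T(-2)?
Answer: -2629/7 ≈ -375.57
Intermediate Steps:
T(O) = -9 + O
(32/28 + 33)*T(-2) = (32/28 + 33)*(-9 - 2) = (32*(1/28) + 33)*(-11) = (8/7 + 33)*(-11) = (239/7)*(-11) = -2629/7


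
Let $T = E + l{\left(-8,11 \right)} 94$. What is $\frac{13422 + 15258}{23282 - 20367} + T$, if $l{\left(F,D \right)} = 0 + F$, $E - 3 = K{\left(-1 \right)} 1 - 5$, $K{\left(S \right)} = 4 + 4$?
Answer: $- \frac{429182}{583} \approx -736.16$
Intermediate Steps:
$K{\left(S \right)} = 8$
$E = 6$ ($E = 3 + \left(8 \cdot 1 - 5\right) = 3 + \left(8 - 5\right) = 3 + 3 = 6$)
$l{\left(F,D \right)} = F$
$T = -746$ ($T = 6 - 752 = -746$)
$\frac{13422 + 15258}{23282 - 20367} + T = \frac{13422 + 15258}{23282 - 20367} - 746 = \frac{28680}{2915} - 746 = 28680 \cdot \frac{1}{2915} - 746 = \frac{5736}{583} - 746 = - \frac{429182}{583}$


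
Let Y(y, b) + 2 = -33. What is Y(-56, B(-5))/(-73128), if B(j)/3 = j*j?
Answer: 35/73128 ≈ 0.00047861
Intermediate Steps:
B(j) = 3*j² (B(j) = 3*(j*j) = 3*j²)
Y(y, b) = -35 (Y(y, b) = -2 - 33 = -35)
Y(-56, B(-5))/(-73128) = -35/(-73128) = -35*(-1/73128) = 35/73128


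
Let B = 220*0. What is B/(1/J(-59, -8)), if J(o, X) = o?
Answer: 0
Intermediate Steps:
B = 0
B/(1/J(-59, -8)) = 0/(1/(-59)) = 0/(-1/59) = 0*(-59) = 0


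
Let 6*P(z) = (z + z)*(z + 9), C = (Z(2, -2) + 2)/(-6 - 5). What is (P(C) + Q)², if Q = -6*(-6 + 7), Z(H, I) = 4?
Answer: 831744/14641 ≈ 56.809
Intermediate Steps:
C = -6/11 (C = (4 + 2)/(-6 - 5) = 6/(-11) = 6*(-1/11) = -6/11 ≈ -0.54545)
P(z) = z*(9 + z)/3 (P(z) = ((z + z)*(z + 9))/6 = ((2*z)*(9 + z))/6 = (2*z*(9 + z))/6 = z*(9 + z)/3)
Q = -6 (Q = -6*1 = -6)
(P(C) + Q)² = ((⅓)*(-6/11)*(9 - 6/11) - 6)² = ((⅓)*(-6/11)*(93/11) - 6)² = (-186/121 - 6)² = (-912/121)² = 831744/14641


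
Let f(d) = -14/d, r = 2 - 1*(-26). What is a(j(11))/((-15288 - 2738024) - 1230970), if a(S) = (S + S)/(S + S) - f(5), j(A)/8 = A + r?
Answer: -19/19921410 ≈ -9.5375e-7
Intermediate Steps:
r = 28 (r = 2 + 26 = 28)
j(A) = 224 + 8*A (j(A) = 8*(A + 28) = 8*(28 + A) = 224 + 8*A)
a(S) = 19/5 (a(S) = (S + S)/(S + S) - (-14)/5 = (2*S)/((2*S)) - (-14)/5 = (2*S)*(1/(2*S)) - 1*(-14/5) = 1 + 14/5 = 19/5)
a(j(11))/((-15288 - 2738024) - 1230970) = 19/(5*((-15288 - 2738024) - 1230970)) = 19/(5*(-2753312 - 1230970)) = (19/5)/(-3984282) = (19/5)*(-1/3984282) = -19/19921410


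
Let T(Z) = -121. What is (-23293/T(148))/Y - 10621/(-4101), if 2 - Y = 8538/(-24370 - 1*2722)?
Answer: 1334279443679/15561986781 ≈ 85.740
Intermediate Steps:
Y = 31361/13546 (Y = 2 - 8538/(-24370 - 1*2722) = 2 - 8538/(-24370 - 2722) = 2 - 8538/(-27092) = 2 - 8538*(-1)/27092 = 2 - 1*(-4269/13546) = 2 + 4269/13546 = 31361/13546 ≈ 2.3151)
(-23293/T(148))/Y - 10621/(-4101) = (-23293/(-121))/(31361/13546) - 10621/(-4101) = -23293*(-1/121)*(13546/31361) - 10621*(-1/4101) = (23293/121)*(13546/31361) + 10621/4101 = 315526978/3794681 + 10621/4101 = 1334279443679/15561986781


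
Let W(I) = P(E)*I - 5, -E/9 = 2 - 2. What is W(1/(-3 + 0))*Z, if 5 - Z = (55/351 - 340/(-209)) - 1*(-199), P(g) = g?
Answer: 71812405/73359 ≈ 978.92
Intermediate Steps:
E = 0 (E = -9*(2 - 2) = -9*0 = 0)
W(I) = -5 (W(I) = 0*I - 5 = 0 - 5 = -5)
Z = -14362481/73359 (Z = 5 - ((55/351 - 340/(-209)) - 1*(-199)) = 5 - ((55*(1/351) - 340*(-1/209)) + 199) = 5 - ((55/351 + 340/209) + 199) = 5 - (130835/73359 + 199) = 5 - 1*14729276/73359 = 5 - 14729276/73359 = -14362481/73359 ≈ -195.78)
W(1/(-3 + 0))*Z = -5*(-14362481/73359) = 71812405/73359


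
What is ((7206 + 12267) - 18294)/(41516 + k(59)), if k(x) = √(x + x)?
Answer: 2719298/95754341 - 131*√118/191508682 ≈ 0.028391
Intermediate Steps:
k(x) = √2*√x (k(x) = √(2*x) = √2*√x)
((7206 + 12267) - 18294)/(41516 + k(59)) = ((7206 + 12267) - 18294)/(41516 + √2*√59) = (19473 - 18294)/(41516 + √118) = 1179/(41516 + √118)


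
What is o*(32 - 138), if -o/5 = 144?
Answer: 76320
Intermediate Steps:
o = -720 (o = -5*144 = -720)
o*(32 - 138) = -720*(32 - 138) = -720*(-106) = 76320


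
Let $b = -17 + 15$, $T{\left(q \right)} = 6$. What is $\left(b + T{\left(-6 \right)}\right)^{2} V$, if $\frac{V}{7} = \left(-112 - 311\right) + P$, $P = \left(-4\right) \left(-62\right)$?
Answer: $-19600$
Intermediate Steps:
$P = 248$
$b = -2$
$V = -1225$ ($V = 7 \left(\left(-112 - 311\right) + 248\right) = 7 \left(-423 + 248\right) = 7 \left(-175\right) = -1225$)
$\left(b + T{\left(-6 \right)}\right)^{2} V = \left(-2 + 6\right)^{2} \left(-1225\right) = 4^{2} \left(-1225\right) = 16 \left(-1225\right) = -19600$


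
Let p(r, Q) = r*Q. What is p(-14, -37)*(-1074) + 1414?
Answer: -554918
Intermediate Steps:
p(r, Q) = Q*r
p(-14, -37)*(-1074) + 1414 = -37*(-14)*(-1074) + 1414 = 518*(-1074) + 1414 = -556332 + 1414 = -554918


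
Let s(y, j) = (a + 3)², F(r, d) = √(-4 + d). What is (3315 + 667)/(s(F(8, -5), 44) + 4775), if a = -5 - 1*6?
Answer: 3982/4839 ≈ 0.82290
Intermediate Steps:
a = -11 (a = -5 - 6 = -11)
s(y, j) = 64 (s(y, j) = (-11 + 3)² = (-8)² = 64)
(3315 + 667)/(s(F(8, -5), 44) + 4775) = (3315 + 667)/(64 + 4775) = 3982/4839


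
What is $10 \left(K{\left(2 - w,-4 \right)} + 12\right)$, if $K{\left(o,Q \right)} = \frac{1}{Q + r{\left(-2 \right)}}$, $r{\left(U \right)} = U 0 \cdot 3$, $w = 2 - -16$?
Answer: $\frac{235}{2} \approx 117.5$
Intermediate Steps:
$w = 18$ ($w = 2 + 16 = 18$)
$r{\left(U \right)} = 0$ ($r{\left(U \right)} = 0 \cdot 3 = 0$)
$K{\left(o,Q \right)} = \frac{1}{Q}$ ($K{\left(o,Q \right)} = \frac{1}{Q + 0} = \frac{1}{Q}$)
$10 \left(K{\left(2 - w,-4 \right)} + 12\right) = 10 \left(\frac{1}{-4} + 12\right) = 10 \left(- \frac{1}{4} + 12\right) = 10 \cdot \frac{47}{4} = \frac{235}{2}$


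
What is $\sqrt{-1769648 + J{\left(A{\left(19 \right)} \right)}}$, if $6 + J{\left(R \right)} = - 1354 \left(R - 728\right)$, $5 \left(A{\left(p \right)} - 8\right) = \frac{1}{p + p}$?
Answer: $\frac{i \sqrt{7172899665}}{95} \approx 891.5 i$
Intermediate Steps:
$A{\left(p \right)} = 8 + \frac{1}{10 p}$ ($A{\left(p \right)} = 8 + \frac{1}{5 \left(p + p\right)} = 8 + \frac{1}{5 \cdot 2 p} = 8 + \frac{\frac{1}{2} \frac{1}{p}}{5} = 8 + \frac{1}{10 p}$)
$J{\left(R \right)} = 985706 - 1354 R$ ($J{\left(R \right)} = -6 - 1354 \left(R - 728\right) = -6 - 1354 \left(-728 + R\right) = -6 - \left(-985712 + 1354 R\right) = 985706 - 1354 R$)
$\sqrt{-1769648 + J{\left(A{\left(19 \right)} \right)}} = \sqrt{-1769648 + \left(985706 - 1354 \left(8 + \frac{1}{10 \cdot 19}\right)\right)} = \sqrt{-1769648 + \left(985706 - 1354 \left(8 + \frac{1}{10} \cdot \frac{1}{19}\right)\right)} = \sqrt{-1769648 + \left(985706 - 1354 \left(8 + \frac{1}{190}\right)\right)} = \sqrt{-1769648 + \left(985706 - \frac{1029717}{95}\right)} = \sqrt{-1769648 + \frac{92612353}{95}} = \sqrt{- \frac{75504207}{95}} = \frac{i \sqrt{7172899665}}{95}$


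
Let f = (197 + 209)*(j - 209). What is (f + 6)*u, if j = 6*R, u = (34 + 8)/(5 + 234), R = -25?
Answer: -6121416/239 ≈ -25613.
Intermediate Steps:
u = 42/239 ≈ 0.17573
j = -150 (j = 6*(-25) = -150)
f = -145754 (f = (197 + 209)*(-150 - 209) = 406*(-359) = -145754)
(f + 6)*u = (-145754 + 6)*(42/239) = -145748*42/239 = -6121416/239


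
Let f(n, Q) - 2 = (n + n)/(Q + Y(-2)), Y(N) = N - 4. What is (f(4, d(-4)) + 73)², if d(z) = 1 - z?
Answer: 4489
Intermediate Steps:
Y(N) = -4 + N
f(n, Q) = 2 + 2*n/(-6 + Q) (f(n, Q) = 2 + (n + n)/(Q + (-4 - 2)) = 2 + (2*n)/(Q - 6) = 2 + (2*n)/(-6 + Q) = 2 + 2*n/(-6 + Q))
(f(4, d(-4)) + 73)² = (2*(-6 + (1 - 1*(-4)) + 4)/(-6 + (1 - 1*(-4))) + 73)² = (2*(-6 + (1 + 4) + 4)/(-6 + (1 + 4)) + 73)² = (2*(-6 + 5 + 4)/(-6 + 5) + 73)² = (2*3/(-1) + 73)² = (2*(-1)*3 + 73)² = (-6 + 73)² = 67² = 4489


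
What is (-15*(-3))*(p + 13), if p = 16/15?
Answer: 633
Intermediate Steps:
p = 16/15 (p = 16*(1/15) = 16/15 ≈ 1.0667)
(-15*(-3))*(p + 13) = (-15*(-3))*(16/15 + 13) = 45*(211/15) = 633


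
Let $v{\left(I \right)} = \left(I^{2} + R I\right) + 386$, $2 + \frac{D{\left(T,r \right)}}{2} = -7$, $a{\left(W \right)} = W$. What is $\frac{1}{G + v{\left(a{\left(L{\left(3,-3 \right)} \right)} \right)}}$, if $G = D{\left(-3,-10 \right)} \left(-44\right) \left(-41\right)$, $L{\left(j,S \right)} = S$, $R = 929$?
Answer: $- \frac{1}{34864} \approx -2.8683 \cdot 10^{-5}$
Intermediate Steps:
$D{\left(T,r \right)} = -18$ ($D{\left(T,r \right)} = -4 + 2 \left(-7\right) = -4 - 14 = -18$)
$v{\left(I \right)} = 386 + I^{2} + 929 I$ ($v{\left(I \right)} = \left(I^{2} + 929 I\right) + 386 = 386 + I^{2} + 929 I$)
$G = -32472$ ($G = \left(-18\right) \left(-44\right) \left(-41\right) = 792 \left(-41\right) = -32472$)
$\frac{1}{G + v{\left(a{\left(L{\left(3,-3 \right)} \right)} \right)}} = \frac{1}{-32472 + \left(386 + \left(-3\right)^{2} + 929 \left(-3\right)\right)} = \frac{1}{-32472 + \left(386 + 9 - 2787\right)} = \frac{1}{-32472 - 2392} = \frac{1}{-34864} = - \frac{1}{34864}$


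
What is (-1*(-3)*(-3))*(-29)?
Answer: 261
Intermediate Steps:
(-1*(-3)*(-3))*(-29) = (3*(-3))*(-29) = -9*(-29) = 261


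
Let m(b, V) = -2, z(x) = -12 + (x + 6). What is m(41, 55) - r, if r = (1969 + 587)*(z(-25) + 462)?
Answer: -1101638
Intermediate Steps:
z(x) = -6 + x (z(x) = -12 + (6 + x) = -6 + x)
r = 1101636 (r = (1969 + 587)*((-6 - 25) + 462) = 2556*(-31 + 462) = 2556*431 = 1101636)
m(41, 55) - r = -2 - 1*1101636 = -2 - 1101636 = -1101638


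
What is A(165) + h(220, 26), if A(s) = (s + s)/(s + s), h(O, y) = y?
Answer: 27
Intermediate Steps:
A(s) = 1 (A(s) = (2*s)/((2*s)) = (2*s)*(1/(2*s)) = 1)
A(165) + h(220, 26) = 1 + 26 = 27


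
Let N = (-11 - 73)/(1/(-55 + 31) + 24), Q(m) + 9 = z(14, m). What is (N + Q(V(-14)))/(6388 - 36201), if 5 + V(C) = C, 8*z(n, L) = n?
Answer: 24739/68569900 ≈ 0.00036079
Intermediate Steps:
z(n, L) = n/8
V(C) = -5 + C
Q(m) = -29/4 (Q(m) = -9 + (⅛)*14 = -9 + 7/4 = -29/4)
N = -2016/575 (N = -84/(1/(-24) + 24) = -84/(-1/24 + 24) = -84/(575/24) = (24/575)*(-84) = -2016/575 ≈ -3.5061)
(N + Q(V(-14)))/(6388 - 36201) = (-2016/575 - 29/4)/(6388 - 36201) = -24739/2300/(-29813) = -24739/2300*(-1/29813) = 24739/68569900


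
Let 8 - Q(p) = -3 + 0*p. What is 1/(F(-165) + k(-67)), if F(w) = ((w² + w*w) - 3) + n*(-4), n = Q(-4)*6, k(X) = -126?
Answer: 1/54057 ≈ 1.8499e-5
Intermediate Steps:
Q(p) = 11 (Q(p) = 8 - (-3 + 0*p) = 8 - (-3 + 0) = 8 - 1*(-3) = 8 + 3 = 11)
n = 66 (n = 11*6 = 66)
F(w) = -267 + 2*w² (F(w) = ((w² + w*w) - 3) + 66*(-4) = ((w² + w²) - 3) - 264 = (2*w² - 3) - 264 = (-3 + 2*w²) - 264 = -267 + 2*w²)
1/(F(-165) + k(-67)) = 1/((-267 + 2*(-165)²) - 126) = 1/((-267 + 2*27225) - 126) = 1/((-267 + 54450) - 126) = 1/(54183 - 126) = 1/54057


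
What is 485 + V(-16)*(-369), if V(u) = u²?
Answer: -93979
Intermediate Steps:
485 + V(-16)*(-369) = 485 + (-16)²*(-369) = 485 + 256*(-369) = 485 - 94464 = -93979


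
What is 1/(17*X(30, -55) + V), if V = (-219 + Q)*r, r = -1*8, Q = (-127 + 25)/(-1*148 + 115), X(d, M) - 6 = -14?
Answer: 11/17504 ≈ 0.00062843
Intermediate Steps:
X(d, M) = -8 (X(d, M) = 6 - 14 = -8)
Q = 34/11 (Q = -102/(-148 + 115) = -102/(-33) = -102*(-1/33) = 34/11 ≈ 3.0909)
r = -8
V = 19000/11 (V = (-219 + 34/11)*(-8) = -2375/11*(-8) = 19000/11 ≈ 1727.3)
1/(17*X(30, -55) + V) = 1/(17*(-8) + 19000/11) = 1/(-136 + 19000/11) = 1/(17504/11) = 11/17504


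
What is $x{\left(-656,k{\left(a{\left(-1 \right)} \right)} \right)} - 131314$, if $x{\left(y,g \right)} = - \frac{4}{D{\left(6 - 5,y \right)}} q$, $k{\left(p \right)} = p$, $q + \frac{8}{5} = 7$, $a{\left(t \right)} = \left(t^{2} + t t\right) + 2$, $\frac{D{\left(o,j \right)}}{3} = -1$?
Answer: $- \frac{656534}{5} \approx -1.3131 \cdot 10^{5}$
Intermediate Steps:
$D{\left(o,j \right)} = -3$ ($D{\left(o,j \right)} = 3 \left(-1\right) = -3$)
$a{\left(t \right)} = 2 + 2 t^{2}$ ($a{\left(t \right)} = \left(t^{2} + t^{2}\right) + 2 = 2 t^{2} + 2 = 2 + 2 t^{2}$)
$q = \frac{27}{5}$ ($q = - \frac{8}{5} + 7 = \frac{27}{5} \approx 5.4$)
$x{\left(y,g \right)} = \frac{36}{5}$ ($x{\left(y,g \right)} = - \frac{4}{-3} \cdot \frac{27}{5} = \left(-4\right) \left(- \frac{1}{3}\right) \frac{27}{5} = \frac{4}{3} \cdot \frac{27}{5} = \frac{36}{5}$)
$x{\left(-656,k{\left(a{\left(-1 \right)} \right)} \right)} - 131314 = \frac{36}{5} - 131314 = - \frac{656534}{5}$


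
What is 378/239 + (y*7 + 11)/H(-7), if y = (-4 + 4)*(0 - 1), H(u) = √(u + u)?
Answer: 378/239 - 11*I*√14/14 ≈ 1.5816 - 2.9399*I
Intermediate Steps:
H(u) = √2*√u (H(u) = √(2*u) = √2*√u)
y = 0 (y = 0*(-1) = 0)
378/239 + (y*7 + 11)/H(-7) = 378/239 + (0*7 + 11)/((√2*√(-7))) = 378*(1/239) + (0 + 11)/((√2*(I*√7))) = 378/239 + 11/((I*√14)) = 378/239 + 11*(-I*√14/14) = 378/239 - 11*I*√14/14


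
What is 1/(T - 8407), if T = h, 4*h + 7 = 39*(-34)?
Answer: -4/34961 ≈ -0.00011441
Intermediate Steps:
h = -1333/4 (h = -7/4 + (39*(-34))/4 = -7/4 + (¼)*(-1326) = -7/4 - 663/2 = -1333/4 ≈ -333.25)
T = -1333/4 ≈ -333.25
1/(T - 8407) = 1/(-1333/4 - 8407) = 1/(-34961/4) = -4/34961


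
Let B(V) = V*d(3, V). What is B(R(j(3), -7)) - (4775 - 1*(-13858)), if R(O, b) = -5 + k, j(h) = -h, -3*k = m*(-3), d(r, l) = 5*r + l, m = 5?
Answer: -18633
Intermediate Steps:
d(r, l) = l + 5*r
k = 5 (k = -5*(-3)/3 = -1/3*(-15) = 5)
R(O, b) = 0 (R(O, b) = -5 + 5 = 0)
B(V) = V*(15 + V) (B(V) = V*(V + 5*3) = V*(V + 15) = V*(15 + V))
B(R(j(3), -7)) - (4775 - 1*(-13858)) = 0*(15 + 0) - (4775 - 1*(-13858)) = 0*15 - (4775 + 13858) = 0 - 1*18633 = 0 - 18633 = -18633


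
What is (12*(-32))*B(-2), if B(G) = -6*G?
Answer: -4608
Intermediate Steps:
(12*(-32))*B(-2) = (12*(-32))*(-6*(-2)) = -384*12 = -4608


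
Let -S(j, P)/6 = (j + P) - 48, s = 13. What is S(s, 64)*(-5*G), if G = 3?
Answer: 2610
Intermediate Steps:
S(j, P) = 288 - 6*P - 6*j (S(j, P) = -6*((j + P) - 48) = -6*((P + j) - 48) = -6*(-48 + P + j) = 288 - 6*P - 6*j)
S(s, 64)*(-5*G) = (288 - 6*64 - 6*13)*(-5*3) = (288 - 384 - 78)*(-15) = -174*(-15) = 2610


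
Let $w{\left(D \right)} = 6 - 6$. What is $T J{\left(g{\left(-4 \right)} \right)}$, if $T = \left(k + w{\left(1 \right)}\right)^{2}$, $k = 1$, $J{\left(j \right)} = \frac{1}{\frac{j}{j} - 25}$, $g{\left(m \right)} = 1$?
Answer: $- \frac{1}{24} \approx -0.041667$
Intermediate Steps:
$J{\left(j \right)} = - \frac{1}{24}$ ($J{\left(j \right)} = \frac{1}{1 - 25} = \frac{1}{-24} = - \frac{1}{24}$)
$w{\left(D \right)} = 0$ ($w{\left(D \right)} = 6 - 6 = 0$)
$T = 1$ ($T = \left(1 + 0\right)^{2} = 1^{2} = 1$)
$T J{\left(g{\left(-4 \right)} \right)} = 1 \left(- \frac{1}{24}\right) = - \frac{1}{24}$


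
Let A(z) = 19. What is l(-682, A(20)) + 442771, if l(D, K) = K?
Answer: 442790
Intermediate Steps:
l(-682, A(20)) + 442771 = 19 + 442771 = 442790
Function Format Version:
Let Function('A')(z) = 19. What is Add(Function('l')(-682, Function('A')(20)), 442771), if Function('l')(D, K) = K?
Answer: 442790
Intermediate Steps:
Add(Function('l')(-682, Function('A')(20)), 442771) = Add(19, 442771) = 442790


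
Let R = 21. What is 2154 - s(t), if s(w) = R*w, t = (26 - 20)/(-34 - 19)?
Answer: 114288/53 ≈ 2156.4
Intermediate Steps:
t = -6/53 (t = 6/(-53) = 6*(-1/53) = -6/53 ≈ -0.11321)
s(w) = 21*w
2154 - s(t) = 2154 - 21*(-6)/53 = 2154 - 1*(-126/53) = 2154 + 126/53 = 114288/53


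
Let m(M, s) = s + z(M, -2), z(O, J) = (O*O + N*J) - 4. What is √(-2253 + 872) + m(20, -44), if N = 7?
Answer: 338 + I*√1381 ≈ 338.0 + 37.162*I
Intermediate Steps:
z(O, J) = -4 + O² + 7*J (z(O, J) = (O*O + 7*J) - 4 = (O² + 7*J) - 4 = -4 + O² + 7*J)
m(M, s) = -18 + s + M² (m(M, s) = s + (-4 + M² + 7*(-2)) = s + (-4 + M² - 14) = s + (-18 + M²) = -18 + s + M²)
√(-2253 + 872) + m(20, -44) = √(-2253 + 872) + (-18 - 44 + 20²) = √(-1381) + (-18 - 44 + 400) = I*√1381 + 338 = 338 + I*√1381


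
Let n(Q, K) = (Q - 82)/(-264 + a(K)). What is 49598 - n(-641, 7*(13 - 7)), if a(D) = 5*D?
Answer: 892523/18 ≈ 49585.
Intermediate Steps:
n(Q, K) = (-82 + Q)/(-264 + 5*K) (n(Q, K) = (Q - 82)/(-264 + 5*K) = (-82 + Q)/(-264 + 5*K))
49598 - n(-641, 7*(13 - 7)) = 49598 - (-82 - 641)/(-264 + 5*(7*(13 - 7))) = 49598 - (-723)/(-264 + 5*(7*6)) = 49598 - (-723)/(-264 + 5*42) = 49598 - (-723)/(-264 + 210) = 49598 - (-723)/(-54) = 49598 - (-1)*(-723)/54 = 49598 - 1*241/18 = 49598 - 241/18 = 892523/18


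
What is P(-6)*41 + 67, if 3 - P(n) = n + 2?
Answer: 354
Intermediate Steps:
P(n) = 1 - n (P(n) = 3 - (n + 2) = 3 - (2 + n) = 3 + (-2 - n) = 1 - n)
P(-6)*41 + 67 = (1 - 1*(-6))*41 + 67 = (1 + 6)*41 + 67 = 7*41 + 67 = 287 + 67 = 354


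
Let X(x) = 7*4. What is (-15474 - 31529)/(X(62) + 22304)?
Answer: -47003/22332 ≈ -2.1047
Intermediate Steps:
X(x) = 28
(-15474 - 31529)/(X(62) + 22304) = (-15474 - 31529)/(28 + 22304) = -47003/22332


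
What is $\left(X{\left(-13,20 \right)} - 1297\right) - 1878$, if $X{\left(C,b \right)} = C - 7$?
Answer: $-3195$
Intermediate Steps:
$X{\left(C,b \right)} = -7 + C$
$\left(X{\left(-13,20 \right)} - 1297\right) - 1878 = \left(\left(-7 - 13\right) - 1297\right) - 1878 = \left(-20 - 1297\right) - 1878 = -1317 - 1878 = -3195$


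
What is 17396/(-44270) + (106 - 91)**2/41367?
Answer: -118276597/305219515 ≈ -0.38751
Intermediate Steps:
17396/(-44270) + (106 - 91)**2/41367 = 17396*(-1/44270) + 15**2*(1/41367) = -8698/22135 + 225*(1/41367) = -8698/22135 + 75/13789 = -118276597/305219515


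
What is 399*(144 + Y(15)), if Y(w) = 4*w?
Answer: 81396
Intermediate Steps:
399*(144 + Y(15)) = 399*(144 + 4*15) = 399*(144 + 60) = 399*204 = 81396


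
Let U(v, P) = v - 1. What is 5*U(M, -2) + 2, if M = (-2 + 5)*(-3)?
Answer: -48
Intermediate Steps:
M = -9 (M = 3*(-3) = -9)
U(v, P) = -1 + v
5*U(M, -2) + 2 = 5*(-1 - 9) + 2 = 5*(-10) + 2 = -50 + 2 = -48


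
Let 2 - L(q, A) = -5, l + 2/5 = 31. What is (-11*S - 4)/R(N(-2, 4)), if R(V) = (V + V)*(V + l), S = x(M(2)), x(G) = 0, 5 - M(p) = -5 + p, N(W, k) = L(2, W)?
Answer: -5/658 ≈ -0.0075988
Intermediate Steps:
l = 153/5 (l = -2/5 + 31 = 153/5 ≈ 30.600)
L(q, A) = 7 (L(q, A) = 2 - 1*(-5) = 2 + 5 = 7)
N(W, k) = 7
M(p) = 10 - p (M(p) = 5 - (-5 + p) = 5 + (5 - p) = 10 - p)
S = 0
R(V) = 2*V*(153/5 + V) (R(V) = (V + V)*(V + 153/5) = (2*V)*(153/5 + V) = 2*V*(153/5 + V))
(-11*S - 4)/R(N(-2, 4)) = (-11*0 - 4)/(((2/5)*7*(153 + 5*7))) = (0 - 4)/(((2/5)*7*(153 + 35))) = -4/((2/5)*7*188) = -4/2632/5 = -4*5/2632 = -5/658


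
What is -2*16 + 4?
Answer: -28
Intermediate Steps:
-2*16 + 4 = -32 + 4 = -28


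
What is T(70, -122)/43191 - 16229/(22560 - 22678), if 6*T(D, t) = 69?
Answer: 350474048/2548269 ≈ 137.53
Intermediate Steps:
T(D, t) = 23/2 (T(D, t) = (⅙)*69 = 23/2)
T(70, -122)/43191 - 16229/(22560 - 22678) = (23/2)/43191 - 16229/(22560 - 22678) = (23/2)*(1/43191) - 16229/(-118) = 23/86382 - 16229*(-1/118) = 23/86382 + 16229/118 = 350474048/2548269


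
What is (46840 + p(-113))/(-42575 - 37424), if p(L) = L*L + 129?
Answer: -59738/79999 ≈ -0.74673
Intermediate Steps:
p(L) = 129 + L² (p(L) = L² + 129 = 129 + L²)
(46840 + p(-113))/(-42575 - 37424) = (46840 + (129 + (-113)²))/(-42575 - 37424) = (46840 + (129 + 12769))/(-79999) = (46840 + 12898)*(-1/79999) = 59738*(-1/79999) = -59738/79999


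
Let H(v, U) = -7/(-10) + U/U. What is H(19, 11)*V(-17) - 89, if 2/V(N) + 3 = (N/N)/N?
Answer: -23429/260 ≈ -90.112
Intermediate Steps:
H(v, U) = 17/10 (H(v, U) = -7*(-⅒) + 1 = 7/10 + 1 = 17/10)
V(N) = 2/(-3 + 1/N) (V(N) = 2/(-3 + (N/N)/N) = 2/(-3 + 1/N))
H(19, 11)*V(-17) - 89 = 17*(-2*(-17)/(-1 + 3*(-17)))/10 - 89 = 17*(-2*(-17)/(-1 - 51))/10 - 89 = 17*(-2*(-17)/(-52))/10 - 89 = 17*(-2*(-17)*(-1/52))/10 - 89 = (17/10)*(-17/26) - 89 = -289/260 - 89 = -23429/260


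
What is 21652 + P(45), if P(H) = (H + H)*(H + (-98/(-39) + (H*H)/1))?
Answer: 2706316/13 ≈ 2.0818e+5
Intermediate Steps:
P(H) = 2*H*(98/39 + H + H**2) (P(H) = (2*H)*(H + (-98*(-1/39) + H**2*1)) = (2*H)*(H + (98/39 + H**2)) = (2*H)*(98/39 + H + H**2) = 2*H*(98/39 + H + H**2))
21652 + P(45) = 21652 + (2/39)*45*(98 + 39*45 + 39*45**2) = 21652 + (2/39)*45*(98 + 1755 + 39*2025) = 21652 + (2/39)*45*(98 + 1755 + 78975) = 21652 + (2/39)*45*80828 = 21652 + 2424840/13 = 2706316/13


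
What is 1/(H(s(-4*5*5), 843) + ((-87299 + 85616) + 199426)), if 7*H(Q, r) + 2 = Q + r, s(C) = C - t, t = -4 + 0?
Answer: 7/1384946 ≈ 5.0543e-6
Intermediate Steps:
t = -4
s(C) = 4 + C (s(C) = C - 1*(-4) = C + 4 = 4 + C)
H(Q, r) = -2/7 + Q/7 + r/7 (H(Q, r) = -2/7 + (Q + r)/7 = -2/7 + (Q/7 + r/7) = -2/7 + Q/7 + r/7)
1/(H(s(-4*5*5), 843) + ((-87299 + 85616) + 199426)) = 1/((-2/7 + (4 - 4*5*5)/7 + (1/7)*843) + ((-87299 + 85616) + 199426)) = 1/((-2/7 + (4 - 20*5)/7 + 843/7) + (-1683 + 199426)) = 1/((-2/7 + (4 - 100)/7 + 843/7) + 197743) = 1/((-2/7 + (1/7)*(-96) + 843/7) + 197743) = 1/((-2/7 - 96/7 + 843/7) + 197743) = 1/(745/7 + 197743) = 1/(1384946/7) = 7/1384946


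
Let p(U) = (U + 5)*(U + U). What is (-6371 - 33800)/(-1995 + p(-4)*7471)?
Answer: 40171/61763 ≈ 0.65041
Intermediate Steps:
p(U) = 2*U*(5 + U) (p(U) = (5 + U)*(2*U) = 2*U*(5 + U))
(-6371 - 33800)/(-1995 + p(-4)*7471) = (-6371 - 33800)/(-1995 + (2*(-4)*(5 - 4))*7471) = -40171/(-1995 + (2*(-4)*1)*7471) = -40171/(-1995 - 8*7471) = -40171/(-1995 - 59768) = -40171/(-61763) = -40171*(-1/61763) = 40171/61763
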